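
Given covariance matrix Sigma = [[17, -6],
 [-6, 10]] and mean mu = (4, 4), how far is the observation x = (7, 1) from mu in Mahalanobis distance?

Step 1 — centre the observation: (x - mu) = (3, -3).

Step 2 — invert Sigma. det(Sigma) = 17·10 - (-6)² = 134.
  Sigma^{-1} = (1/det) · [[d, -b], [-b, a]] = [[0.0746, 0.0448],
 [0.0448, 0.1269]].

Step 3 — form the quadratic (x - mu)^T · Sigma^{-1} · (x - mu):
  Sigma^{-1} · (x - mu) = (0.0896, -0.2463).
  (x - mu)^T · [Sigma^{-1} · (x - mu)] = (3)·(0.0896) + (-3)·(-0.2463) = 1.0075.

Step 4 — take square root: d = √(1.0075) ≈ 1.0037.

d(x, mu) = √(1.0075) ≈ 1.0037


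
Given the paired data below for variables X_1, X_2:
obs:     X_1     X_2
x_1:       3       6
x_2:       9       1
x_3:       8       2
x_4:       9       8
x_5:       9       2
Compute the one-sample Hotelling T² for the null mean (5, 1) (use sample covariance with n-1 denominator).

Step 1 — sample mean vector:
  mean(X_1) = (3 + 9 + 8 + 9 + 9) / 5 = 38/5 = 7.6
  mean(X_2) = (6 + 1 + 2 + 8 + 2) / 5 = 19/5 = 3.8
  x̄ = (7.6, 3.8),  deviation x̄ - mu_0 = (7.6, 3.8) - (5, 1) = (2.6, 2.8).

Step 2 — sample covariance matrix, S[i,j] = (1/(n-1)) · Σ_k (x_{k,i} - mean_i) · (x_{k,j} - mean_j), divisor n-1 = 4:
  S[X_1,X_1] = ((-4.6)·(-4.6) + (1.4)·(1.4) + (0.4)·(0.4) + (1.4)·(1.4) + (1.4)·(1.4)) / 4 = 27.2/4 = 6.8
  S[X_1,X_2] = ((-4.6)·(2.2) + (1.4)·(-2.8) + (0.4)·(-1.8) + (1.4)·(4.2) + (1.4)·(-1.8)) / 4 = -11.4/4 = -2.85
  S[X_2,X_2] = ((2.2)·(2.2) + (-2.8)·(-2.8) + (-1.8)·(-1.8) + (4.2)·(4.2) + (-1.8)·(-1.8)) / 4 = 36.8/4 = 9.2
  S = [[6.8, -2.85],
 [-2.85, 9.2]].

Step 3 — invert S. det(S) = 6.8·9.2 - (-2.85)² = 54.4375.
  S^{-1} = (1/det) · [[d, -b], [-b, a]] = [[0.169, 0.0524],
 [0.0524, 0.1249]].

Step 4 — quadratic form (x̄ - mu_0)^T · S^{-1} · (x̄ - mu_0):
  S^{-1} · (x̄ - mu_0) = (0.586, 0.4859),
  (x̄ - mu_0)^T · [...] = (2.6)·(0.586) + (2.8)·(0.4859) = 2.884.

Step 5 — scale by n: T² = 5 · 2.884 = 14.4202.

T² ≈ 14.4202


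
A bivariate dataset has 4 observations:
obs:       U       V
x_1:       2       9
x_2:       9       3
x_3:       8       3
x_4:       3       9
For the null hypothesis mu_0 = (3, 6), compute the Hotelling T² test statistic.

Step 1 — sample mean vector:
  mean(U) = (2 + 9 + 8 + 3) / 4 = 22/4 = 5.5
  mean(V) = (9 + 3 + 3 + 9) / 4 = 24/4 = 6
  x̄ = (5.5, 6),  deviation x̄ - mu_0 = (5.5, 6) - (3, 6) = (2.5, 0).

Step 2 — sample covariance matrix, S[i,j] = (1/(n-1)) · Σ_k (x_{k,i} - mean_i) · (x_{k,j} - mean_j), divisor n-1 = 3:
  S[U,U] = ((-3.5)·(-3.5) + (3.5)·(3.5) + (2.5)·(2.5) + (-2.5)·(-2.5)) / 3 = 37/3 = 12.3333
  S[U,V] = ((-3.5)·(3) + (3.5)·(-3) + (2.5)·(-3) + (-2.5)·(3)) / 3 = -36/3 = -12
  S[V,V] = ((3)·(3) + (-3)·(-3) + (-3)·(-3) + (3)·(3)) / 3 = 36/3 = 12
  S = [[12.3333, -12],
 [-12, 12]].

Step 3 — invert S. det(S) = 12.3333·12 - (-12)² = 4.
  S^{-1} = (1/det) · [[d, -b], [-b, a]] = [[3, 3],
 [3, 3.0833]].

Step 4 — quadratic form (x̄ - mu_0)^T · S^{-1} · (x̄ - mu_0):
  S^{-1} · (x̄ - mu_0) = (7.5, 7.5),
  (x̄ - mu_0)^T · [...] = (2.5)·(7.5) + (0)·(7.5) = 18.75.

Step 5 — scale by n: T² = 4 · 18.75 = 75.

T² ≈ 75


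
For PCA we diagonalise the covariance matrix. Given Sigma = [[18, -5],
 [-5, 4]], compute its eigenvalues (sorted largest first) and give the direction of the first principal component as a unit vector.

Step 1 — characteristic polynomial of 2×2 Sigma:
  det(Sigma - λI) = λ² - trace · λ + det = 0.
  trace = 18 + 4 = 22, det = 18·4 - (-5)² = 47.
Step 2 — discriminant:
  Δ = trace² - 4·det = 484 - 188 = 296.
Step 3 — eigenvalues:
  λ = (trace ± √Δ)/2 = (22 ± 17.2047)/2,
  λ_1 = 19.6023,  λ_2 = 2.3977.

Step 4 — unit eigenvector for λ_1: solve (Sigma - λ_1 I)v = 0. First row:
  (18 - 19.6023)·v_x + (-5)·v_y = 0, i.e. (-1.6023)·v_x + (-5)·v_y = 0,
  so v ∝ (b, λ_1 - a) = (-5, 1.6023); multiply by -1 so the first entry is positive: u = (5, -1.6023).
  ||u|| = √((5)² + (-1.6023)²) = √(27.5674) ≈ 5.2505,
  v_1 = u/||u|| ≈ (0.9523, -0.3052) (||v_1|| = 1).

λ_1 = 19.6023,  λ_2 = 2.3977;  v_1 ≈ (0.9523, -0.3052)


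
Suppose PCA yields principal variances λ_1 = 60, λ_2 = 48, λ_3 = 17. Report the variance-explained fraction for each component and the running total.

Step 1 — total variance = trace(Sigma) = Σ λ_i = 60 + 48 + 17 = 125.

Step 2 — fraction explained by component i = λ_i / Σ λ:
  PC1: 60/125 = 0.48
  PC2: 48/125 = 0.384
  PC3: 17/125 = 0.136

Step 3 — cumulative fraction after k components = (λ_1 + ... + λ_k) / Σ λ:
  k = 1: 60/125 = 0.48
  k = 2: (60 + 48)/125 = 108/125 = 0.864
  k = 3: (60 + 48 + 17)/125 = 125/125 = 1

Summary (fraction, with percent):

explained: PC1 0.48 (48%), PC2 0.384 (38.4%), PC3 0.136 (13.6%);  cumulative: 0.48, 0.864, 1


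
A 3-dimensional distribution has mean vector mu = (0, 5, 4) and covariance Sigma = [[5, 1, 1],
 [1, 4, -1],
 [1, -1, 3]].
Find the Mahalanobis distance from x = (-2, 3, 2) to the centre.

Step 1 — centre the observation: (x - mu) = (-2, -2, -2).

Step 2 — invert Sigma (cofactor / det for 3×3, or solve directly):
  Sigma^{-1} = [[0.2391, -0.087, -0.1087],
 [-0.087, 0.3043, 0.1304],
 [-0.1087, 0.1304, 0.413]].

Step 3 — form the quadratic (x - mu)^T · Sigma^{-1} · (x - mu):
  Sigma^{-1} · (x - mu) = (-0.087, -0.6957, -0.8696).
  (x - mu)^T · [Sigma^{-1} · (x - mu)] = (-2)·(-0.087) + (-2)·(-0.6957) + (-2)·(-0.8696) = 3.3043.

Step 4 — take square root: d = √(3.3043) ≈ 1.8178.

d(x, mu) = √(3.3043) ≈ 1.8178


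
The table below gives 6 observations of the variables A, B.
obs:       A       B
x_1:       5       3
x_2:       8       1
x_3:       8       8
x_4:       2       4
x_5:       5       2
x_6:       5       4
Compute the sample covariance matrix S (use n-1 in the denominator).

Step 1 — column means:
  mean(A) = (5 + 8 + 8 + 2 + 5 + 5) / 6 = 33/6 = 5.5
  mean(B) = (3 + 1 + 8 + 4 + 2 + 4) / 6 = 22/6 = 3.6667

Step 2 — sample covariance S[i,j] = (1/(n-1)) · Σ_k (x_{k,i} - mean_i) · (x_{k,j} - mean_j), with n-1 = 5.
  S[A,A] = ((-0.5)·(-0.5) + (2.5)·(2.5) + (2.5)·(2.5) + (-3.5)·(-3.5) + (-0.5)·(-0.5) + (-0.5)·(-0.5)) / 5 = 25.5/5 = 5.1
  S[A,B] = ((-0.5)·(-0.6667) + (2.5)·(-2.6667) + (2.5)·(4.3333) + (-3.5)·(0.3333) + (-0.5)·(-1.6667) + (-0.5)·(0.3333)) / 5 = 4/5 = 0.8
  S[B,B] = ((-0.6667)·(-0.6667) + (-2.6667)·(-2.6667) + (4.3333)·(4.3333) + (0.3333)·(0.3333) + (-1.6667)·(-1.6667) + (0.3333)·(0.3333)) / 5 = 29.3333/5 = 5.8667

S is symmetric (S[j,i] = S[i,j]). Assembling:

S = [[5.1, 0.8],
 [0.8, 5.8667]]


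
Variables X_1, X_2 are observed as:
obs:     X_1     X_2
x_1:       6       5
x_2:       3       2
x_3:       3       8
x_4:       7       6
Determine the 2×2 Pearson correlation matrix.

Step 1 — column means:
  mean(X_1) = (6 + 3 + 3 + 7) / 4 = 19/4 = 4.75
  mean(X_2) = (5 + 2 + 8 + 6) / 4 = 21/4 = 5.25

Step 2 — sample variances and covariances s[i,j] = (1/(n-1)) · Σ_k (x_{k,i} - mean_i) · (x_{k,j} - mean_j), with n-1 = 3:
  s[X_1,X_1] = ((1.25)·(1.25) + (-1.75)·(-1.75) + (-1.75)·(-1.75) + (2.25)·(2.25)) / 3 = 12.75/3 = 4.25
  s[X_1,X_2] = ((1.25)·(-0.25) + (-1.75)·(-3.25) + (-1.75)·(2.75) + (2.25)·(0.75)) / 3 = 2.25/3 = 0.75
  s[X_2,X_2] = ((-0.25)·(-0.25) + (-3.25)·(-3.25) + (2.75)·(2.75) + (0.75)·(0.75)) / 3 = 18.75/3 = 6.25
  Sample standard deviations s_i = √(s[i,i]):
  s(X_1) = √(4.25) = 2.0616
  s(X_2) = √(6.25) = 2.5

Step 3 — r_{ij} = s_{ij} / (s_i · s_j):
  r[X_1,X_1] = 1 (diagonal).
  r[X_1,X_2] = 0.75 / (2.0616 · 2.5) = 0.75 / 5.1539 = 0.1455
  r[X_2,X_2] = 1 (diagonal).

R is symmetric with unit diagonal. Assembling:

R = [[1, 0.1455],
 [0.1455, 1]]


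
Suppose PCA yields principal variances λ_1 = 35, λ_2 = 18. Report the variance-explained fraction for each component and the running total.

Step 1 — total variance = trace(Sigma) = Σ λ_i = 35 + 18 = 53.

Step 2 — fraction explained by component i = λ_i / Σ λ:
  PC1: 35/53 = 0.6604
  PC2: 18/53 = 0.3396

Step 3 — cumulative fraction after k components = (λ_1 + ... + λ_k) / Σ λ:
  k = 1: 35/53 = 0.6604
  k = 2: (35 + 18)/53 = 53/53 = 1

Summary (fraction, with percent):

explained: PC1 0.6604 (66.04%), PC2 0.3396 (33.96%);  cumulative: 0.6604, 1


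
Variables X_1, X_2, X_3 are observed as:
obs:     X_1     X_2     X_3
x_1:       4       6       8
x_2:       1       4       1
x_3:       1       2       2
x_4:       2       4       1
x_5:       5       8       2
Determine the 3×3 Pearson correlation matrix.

Step 1 — column means:
  mean(X_1) = (4 + 1 + 1 + 2 + 5) / 5 = 13/5 = 2.6
  mean(X_2) = (6 + 4 + 2 + 4 + 8) / 5 = 24/5 = 4.8
  mean(X_3) = (8 + 1 + 2 + 1 + 2) / 5 = 14/5 = 2.8

Step 2 — sample variances and covariances s[i,j] = (1/(n-1)) · Σ_k (x_{k,i} - mean_i) · (x_{k,j} - mean_j), with n-1 = 4:
  s[X_1,X_1] = ((1.4)·(1.4) + (-1.6)·(-1.6) + (-1.6)·(-1.6) + (-0.6)·(-0.6) + (2.4)·(2.4)) / 4 = 13.2/4 = 3.3
  s[X_1,X_2] = ((1.4)·(1.2) + (-1.6)·(-0.8) + (-1.6)·(-2.8) + (-0.6)·(-0.8) + (2.4)·(3.2)) / 4 = 15.6/4 = 3.9
  s[X_1,X_3] = ((1.4)·(5.2) + (-1.6)·(-1.8) + (-1.6)·(-0.8) + (-0.6)·(-1.8) + (2.4)·(-0.8)) / 4 = 10.6/4 = 2.65
  s[X_2,X_2] = ((1.2)·(1.2) + (-0.8)·(-0.8) + (-2.8)·(-2.8) + (-0.8)·(-0.8) + (3.2)·(3.2)) / 4 = 20.8/4 = 5.2
  s[X_2,X_3] = ((1.2)·(5.2) + (-0.8)·(-1.8) + (-2.8)·(-0.8) + (-0.8)·(-1.8) + (3.2)·(-0.8)) / 4 = 8.8/4 = 2.2
  s[X_3,X_3] = ((5.2)·(5.2) + (-1.8)·(-1.8) + (-0.8)·(-0.8) + (-1.8)·(-1.8) + (-0.8)·(-0.8)) / 4 = 34.8/4 = 8.7
  Sample standard deviations s_i = √(s[i,i]):
  s(X_1) = √(3.3) = 1.8166
  s(X_2) = √(5.2) = 2.2804
  s(X_3) = √(8.7) = 2.9496

Step 3 — r_{ij} = s_{ij} / (s_i · s_j):
  r[X_1,X_1] = 1 (diagonal).
  r[X_1,X_2] = 3.9 / (1.8166 · 2.2804) = 3.9 / 4.1425 = 0.9415
  r[X_1,X_3] = 2.65 / (1.8166 · 2.9496) = 2.65 / 5.3582 = 0.4946
  r[X_2,X_2] = 1 (diagonal).
  r[X_2,X_3] = 2.2 / (2.2804 · 2.9496) = 2.2 / 6.7261 = 0.3271
  r[X_3,X_3] = 1 (diagonal).

R is symmetric with unit diagonal. Assembling:

R = [[1, 0.9415, 0.4946],
 [0.9415, 1, 0.3271],
 [0.4946, 0.3271, 1]]


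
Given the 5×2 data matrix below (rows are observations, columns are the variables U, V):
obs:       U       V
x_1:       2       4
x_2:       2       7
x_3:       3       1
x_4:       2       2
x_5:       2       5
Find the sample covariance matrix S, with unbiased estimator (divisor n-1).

Step 1 — column means:
  mean(U) = (2 + 2 + 3 + 2 + 2) / 5 = 11/5 = 2.2
  mean(V) = (4 + 7 + 1 + 2 + 5) / 5 = 19/5 = 3.8

Step 2 — sample covariance S[i,j] = (1/(n-1)) · Σ_k (x_{k,i} - mean_i) · (x_{k,j} - mean_j), with n-1 = 4.
  S[U,U] = ((-0.2)·(-0.2) + (-0.2)·(-0.2) + (0.8)·(0.8) + (-0.2)·(-0.2) + (-0.2)·(-0.2)) / 4 = 0.8/4 = 0.2
  S[U,V] = ((-0.2)·(0.2) + (-0.2)·(3.2) + (0.8)·(-2.8) + (-0.2)·(-1.8) + (-0.2)·(1.2)) / 4 = -2.8/4 = -0.7
  S[V,V] = ((0.2)·(0.2) + (3.2)·(3.2) + (-2.8)·(-2.8) + (-1.8)·(-1.8) + (1.2)·(1.2)) / 4 = 22.8/4 = 5.7

S is symmetric (S[j,i] = S[i,j]). Assembling:

S = [[0.2, -0.7],
 [-0.7, 5.7]]


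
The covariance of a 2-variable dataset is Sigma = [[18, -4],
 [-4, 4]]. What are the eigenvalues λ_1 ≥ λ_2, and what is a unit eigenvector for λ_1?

Step 1 — characteristic polynomial of 2×2 Sigma:
  det(Sigma - λI) = λ² - trace · λ + det = 0.
  trace = 18 + 4 = 22, det = 18·4 - (-4)² = 56.
Step 2 — discriminant:
  Δ = trace² - 4·det = 484 - 224 = 260.
Step 3 — eigenvalues:
  λ = (trace ± √Δ)/2 = (22 ± 16.1245)/2,
  λ_1 = 19.0623,  λ_2 = 2.9377.

Step 4 — unit eigenvector for λ_1: solve (Sigma - λ_1 I)v = 0. First row:
  (18 - 19.0623)·v_x + (-4)·v_y = 0, i.e. (-1.0623)·v_x + (-4)·v_y = 0,
  so v ∝ (b, λ_1 - a) = (-4, 1.0623); multiply by -1 so the first entry is positive: u = (4, -1.0623).
  ||u|| = √((4)² + (-1.0623)²) = √(17.1284) ≈ 4.1386,
  v_1 = u/||u|| ≈ (0.9665, -0.2567) (||v_1|| = 1).

λ_1 = 19.0623,  λ_2 = 2.9377;  v_1 ≈ (0.9665, -0.2567)


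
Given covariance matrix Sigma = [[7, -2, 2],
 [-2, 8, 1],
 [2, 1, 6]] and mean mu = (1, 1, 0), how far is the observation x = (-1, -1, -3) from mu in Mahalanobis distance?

Step 1 — centre the observation: (x - mu) = (-2, -2, -3).

Step 2 — invert Sigma (cofactor / det for 3×3, or solve directly):
  Sigma^{-1} = [[0.1774, 0.0528, -0.0679],
 [0.0528, 0.1434, -0.0415],
 [-0.0679, -0.0415, 0.1962]].

Step 3 — form the quadratic (x - mu)^T · Sigma^{-1} · (x - mu):
  Sigma^{-1} · (x - mu) = (-0.2566, -0.2679, -0.3698).
  (x - mu)^T · [Sigma^{-1} · (x - mu)] = (-2)·(-0.2566) + (-2)·(-0.2679) + (-3)·(-0.3698) = 2.1585.

Step 4 — take square root: d = √(2.1585) ≈ 1.4692.

d(x, mu) = √(2.1585) ≈ 1.4692


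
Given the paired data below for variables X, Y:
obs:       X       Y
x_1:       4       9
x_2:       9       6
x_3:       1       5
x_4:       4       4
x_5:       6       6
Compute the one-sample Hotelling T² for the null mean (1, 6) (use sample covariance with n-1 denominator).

Step 1 — sample mean vector:
  mean(X) = (4 + 9 + 1 + 4 + 6) / 5 = 24/5 = 4.8
  mean(Y) = (9 + 6 + 5 + 4 + 6) / 5 = 30/5 = 6
  x̄ = (4.8, 6),  deviation x̄ - mu_0 = (4.8, 6) - (1, 6) = (3.8, 0).

Step 2 — sample covariance matrix, S[i,j] = (1/(n-1)) · Σ_k (x_{k,i} - mean_i) · (x_{k,j} - mean_j), divisor n-1 = 4:
  S[X,X] = ((-0.8)·(-0.8) + (4.2)·(4.2) + (-3.8)·(-3.8) + (-0.8)·(-0.8) + (1.2)·(1.2)) / 4 = 34.8/4 = 8.7
  S[X,Y] = ((-0.8)·(3) + (4.2)·(0) + (-3.8)·(-1) + (-0.8)·(-2) + (1.2)·(0)) / 4 = 3/4 = 0.75
  S[Y,Y] = ((3)·(3) + (0)·(0) + (-1)·(-1) + (-2)·(-2) + (0)·(0)) / 4 = 14/4 = 3.5
  S = [[8.7, 0.75],
 [0.75, 3.5]].

Step 3 — invert S. det(S) = 8.7·3.5 - (0.75)² = 29.8875.
  S^{-1} = (1/det) · [[d, -b], [-b, a]] = [[0.1171, -0.0251],
 [-0.0251, 0.2911]].

Step 4 — quadratic form (x̄ - mu_0)^T · S^{-1} · (x̄ - mu_0):
  S^{-1} · (x̄ - mu_0) = (0.445, -0.0954),
  (x̄ - mu_0)^T · [...] = (3.8)·(0.445) + (0)·(-0.0954) = 1.691.

Step 5 — scale by n: T² = 5 · 1.691 = 8.455.

T² ≈ 8.455


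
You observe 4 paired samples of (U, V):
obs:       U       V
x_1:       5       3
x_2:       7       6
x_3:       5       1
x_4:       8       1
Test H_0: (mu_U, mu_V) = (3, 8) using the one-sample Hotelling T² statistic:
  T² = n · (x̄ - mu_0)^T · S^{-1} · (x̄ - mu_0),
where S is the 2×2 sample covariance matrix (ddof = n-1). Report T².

Step 1 — sample mean vector:
  mean(U) = (5 + 7 + 5 + 8) / 4 = 25/4 = 6.25
  mean(V) = (3 + 6 + 1 + 1) / 4 = 11/4 = 2.75
  x̄ = (6.25, 2.75),  deviation x̄ - mu_0 = (6.25, 2.75) - (3, 8) = (3.25, -5.25).

Step 2 — sample covariance matrix, S[i,j] = (1/(n-1)) · Σ_k (x_{k,i} - mean_i) · (x_{k,j} - mean_j), divisor n-1 = 3:
  S[U,U] = ((-1.25)·(-1.25) + (0.75)·(0.75) + (-1.25)·(-1.25) + (1.75)·(1.75)) / 3 = 6.75/3 = 2.25
  S[U,V] = ((-1.25)·(0.25) + (0.75)·(3.25) + (-1.25)·(-1.75) + (1.75)·(-1.75)) / 3 = 1.25/3 = 0.4167
  S[V,V] = ((0.25)·(0.25) + (3.25)·(3.25) + (-1.75)·(-1.75) + (-1.75)·(-1.75)) / 3 = 16.75/3 = 5.5833
  S = [[2.25, 0.4167],
 [0.4167, 5.5833]].

Step 3 — invert S. det(S) = 2.25·5.5833 - (0.4167)² = 12.3889.
  S^{-1} = (1/det) · [[d, -b], [-b, a]] = [[0.4507, -0.0336],
 [-0.0336, 0.1816]].

Step 4 — quadratic form (x̄ - mu_0)^T · S^{-1} · (x̄ - mu_0):
  S^{-1} · (x̄ - mu_0) = (1.6413, -1.0628),
  (x̄ - mu_0)^T · [...] = (3.25)·(1.6413) + (-5.25)·(-1.0628) = 10.9137.

Step 5 — scale by n: T² = 4 · 10.9137 = 43.6547.

T² ≈ 43.6547


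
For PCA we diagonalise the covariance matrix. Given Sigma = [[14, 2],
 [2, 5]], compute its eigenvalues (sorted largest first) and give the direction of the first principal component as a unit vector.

Step 1 — characteristic polynomial of 2×2 Sigma:
  det(Sigma - λI) = λ² - trace · λ + det = 0.
  trace = 14 + 5 = 19, det = 14·5 - (2)² = 66.
Step 2 — discriminant:
  Δ = trace² - 4·det = 361 - 264 = 97.
Step 3 — eigenvalues:
  λ = (trace ± √Δ)/2 = (19 ± 9.8489)/2,
  λ_1 = 14.4244,  λ_2 = 4.5756.

Step 4 — unit eigenvector for λ_1: solve (Sigma - λ_1 I)v = 0. First row:
  (14 - 14.4244)·v_x + (2)·v_y = 0, i.e. (-0.4244)·v_x + (2)·v_y = 0,
  so v ∝ (b, λ_1 - a) = (2, 0.4244) = u.
  ||u|| = √((2)² + (0.4244)²) = √(4.1801) ≈ 2.0445,
  v_1 = u/||u|| ≈ (0.9782, 0.2076) (||v_1|| = 1).

λ_1 = 14.4244,  λ_2 = 4.5756;  v_1 ≈ (0.9782, 0.2076)


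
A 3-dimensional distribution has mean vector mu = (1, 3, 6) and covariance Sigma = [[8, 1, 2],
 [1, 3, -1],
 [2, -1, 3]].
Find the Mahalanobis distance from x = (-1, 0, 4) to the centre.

Step 1 — centre the observation: (x - mu) = (-2, -3, -2).

Step 2 — invert Sigma (cofactor / det for 3×3, or solve directly):
  Sigma^{-1} = [[0.1778, -0.1111, -0.1556],
 [-0.1111, 0.4444, 0.2222],
 [-0.1556, 0.2222, 0.5111]].

Step 3 — form the quadratic (x - mu)^T · Sigma^{-1} · (x - mu):
  Sigma^{-1} · (x - mu) = (0.2889, -1.5556, -1.3778).
  (x - mu)^T · [Sigma^{-1} · (x - mu)] = (-2)·(0.2889) + (-3)·(-1.5556) + (-2)·(-1.3778) = 6.8444.

Step 4 — take square root: d = √(6.8444) ≈ 2.6162.

d(x, mu) = √(6.8444) ≈ 2.6162


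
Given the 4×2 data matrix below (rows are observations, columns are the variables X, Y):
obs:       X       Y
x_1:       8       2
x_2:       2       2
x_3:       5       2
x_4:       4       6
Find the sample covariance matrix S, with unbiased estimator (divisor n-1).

Step 1 — column means:
  mean(X) = (8 + 2 + 5 + 4) / 4 = 19/4 = 4.75
  mean(Y) = (2 + 2 + 2 + 6) / 4 = 12/4 = 3

Step 2 — sample covariance S[i,j] = (1/(n-1)) · Σ_k (x_{k,i} - mean_i) · (x_{k,j} - mean_j), with n-1 = 3.
  S[X,X] = ((3.25)·(3.25) + (-2.75)·(-2.75) + (0.25)·(0.25) + (-0.75)·(-0.75)) / 3 = 18.75/3 = 6.25
  S[X,Y] = ((3.25)·(-1) + (-2.75)·(-1) + (0.25)·(-1) + (-0.75)·(3)) / 3 = -3/3 = -1
  S[Y,Y] = ((-1)·(-1) + (-1)·(-1) + (-1)·(-1) + (3)·(3)) / 3 = 12/3 = 4

S is symmetric (S[j,i] = S[i,j]). Assembling:

S = [[6.25, -1],
 [-1, 4]]


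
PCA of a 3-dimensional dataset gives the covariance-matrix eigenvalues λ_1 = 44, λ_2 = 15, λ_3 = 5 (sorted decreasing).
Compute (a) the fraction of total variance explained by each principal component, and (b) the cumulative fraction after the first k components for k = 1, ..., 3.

Step 1 — total variance = trace(Sigma) = Σ λ_i = 44 + 15 + 5 = 64.

Step 2 — fraction explained by component i = λ_i / Σ λ:
  PC1: 44/64 = 0.6875
  PC2: 15/64 = 0.2344
  PC3: 5/64 = 0.0781

Step 3 — cumulative fraction after k components = (λ_1 + ... + λ_k) / Σ λ:
  k = 1: 44/64 = 0.6875
  k = 2: (44 + 15)/64 = 59/64 = 0.9219
  k = 3: (44 + 15 + 5)/64 = 64/64 = 1

Summary (fraction, with percent):

explained: PC1 0.6875 (68.75%), PC2 0.2344 (23.44%), PC3 0.0781 (7.81%);  cumulative: 0.6875, 0.9219, 1


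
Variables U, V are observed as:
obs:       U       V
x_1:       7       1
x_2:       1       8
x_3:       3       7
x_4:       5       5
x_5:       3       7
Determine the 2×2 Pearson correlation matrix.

Step 1 — column means:
  mean(U) = (7 + 1 + 3 + 5 + 3) / 5 = 19/5 = 3.8
  mean(V) = (1 + 8 + 7 + 5 + 7) / 5 = 28/5 = 5.6

Step 2 — sample variances and covariances s[i,j] = (1/(n-1)) · Σ_k (x_{k,i} - mean_i) · (x_{k,j} - mean_j), with n-1 = 4:
  s[U,U] = ((3.2)·(3.2) + (-2.8)·(-2.8) + (-0.8)·(-0.8) + (1.2)·(1.2) + (-0.8)·(-0.8)) / 4 = 20.8/4 = 5.2
  s[U,V] = ((3.2)·(-4.6) + (-2.8)·(2.4) + (-0.8)·(1.4) + (1.2)·(-0.6) + (-0.8)·(1.4)) / 4 = -24.4/4 = -6.1
  s[V,V] = ((-4.6)·(-4.6) + (2.4)·(2.4) + (1.4)·(1.4) + (-0.6)·(-0.6) + (1.4)·(1.4)) / 4 = 31.2/4 = 7.8
  Sample standard deviations s_i = √(s[i,i]):
  s(U) = √(5.2) = 2.2804
  s(V) = √(7.8) = 2.7928

Step 3 — r_{ij} = s_{ij} / (s_i · s_j):
  r[U,U] = 1 (diagonal).
  r[U,V] = -6.1 / (2.2804 · 2.7928) = -6.1 / 6.3687 = -0.9578
  r[V,V] = 1 (diagonal).

R is symmetric with unit diagonal. Assembling:

R = [[1, -0.9578],
 [-0.9578, 1]]


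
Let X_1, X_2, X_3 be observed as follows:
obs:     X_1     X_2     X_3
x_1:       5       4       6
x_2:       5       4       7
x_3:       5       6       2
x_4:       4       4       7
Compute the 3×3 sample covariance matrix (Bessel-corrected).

Step 1 — column means:
  mean(X_1) = (5 + 5 + 5 + 4) / 4 = 19/4 = 4.75
  mean(X_2) = (4 + 4 + 6 + 4) / 4 = 18/4 = 4.5
  mean(X_3) = (6 + 7 + 2 + 7) / 4 = 22/4 = 5.5

Step 2 — sample covariance S[i,j] = (1/(n-1)) · Σ_k (x_{k,i} - mean_i) · (x_{k,j} - mean_j), with n-1 = 3.
  S[X_1,X_1] = ((0.25)·(0.25) + (0.25)·(0.25) + (0.25)·(0.25) + (-0.75)·(-0.75)) / 3 = 0.75/3 = 0.25
  S[X_1,X_2] = ((0.25)·(-0.5) + (0.25)·(-0.5) + (0.25)·(1.5) + (-0.75)·(-0.5)) / 3 = 0.5/3 = 0.1667
  S[X_1,X_3] = ((0.25)·(0.5) + (0.25)·(1.5) + (0.25)·(-3.5) + (-0.75)·(1.5)) / 3 = -1.5/3 = -0.5
  S[X_2,X_2] = ((-0.5)·(-0.5) + (-0.5)·(-0.5) + (1.5)·(1.5) + (-0.5)·(-0.5)) / 3 = 3/3 = 1
  S[X_2,X_3] = ((-0.5)·(0.5) + (-0.5)·(1.5) + (1.5)·(-3.5) + (-0.5)·(1.5)) / 3 = -7/3 = -2.3333
  S[X_3,X_3] = ((0.5)·(0.5) + (1.5)·(1.5) + (-3.5)·(-3.5) + (1.5)·(1.5)) / 3 = 17/3 = 5.6667

S is symmetric (S[j,i] = S[i,j]). Assembling:

S = [[0.25, 0.1667, -0.5],
 [0.1667, 1, -2.3333],
 [-0.5, -2.3333, 5.6667]]


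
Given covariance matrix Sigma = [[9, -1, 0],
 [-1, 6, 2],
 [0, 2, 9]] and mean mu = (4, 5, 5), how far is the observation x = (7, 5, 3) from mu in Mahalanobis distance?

Step 1 — centre the observation: (x - mu) = (3, 0, -2).

Step 2 — invert Sigma (cofactor / det for 3×3, or solve directly):
  Sigma^{-1} = [[0.1134, 0.0204, -0.0045],
 [0.0204, 0.1837, -0.0408],
 [-0.0045, -0.0408, 0.1202]].

Step 3 — form the quadratic (x - mu)^T · Sigma^{-1} · (x - mu):
  Sigma^{-1} · (x - mu) = (0.3492, 0.1429, -0.254).
  (x - mu)^T · [Sigma^{-1} · (x - mu)] = (3)·(0.3492) + (0)·(0.1429) + (-2)·(-0.254) = 1.5556.

Step 4 — take square root: d = √(1.5556) ≈ 1.2472.

d(x, mu) = √(1.5556) ≈ 1.2472


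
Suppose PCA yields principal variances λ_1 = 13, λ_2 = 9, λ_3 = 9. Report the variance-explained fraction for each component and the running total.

Step 1 — total variance = trace(Sigma) = Σ λ_i = 13 + 9 + 9 = 31.

Step 2 — fraction explained by component i = λ_i / Σ λ:
  PC1: 13/31 = 0.4194
  PC2: 9/31 = 0.2903
  PC3: 9/31 = 0.2903

Step 3 — cumulative fraction after k components = (λ_1 + ... + λ_k) / Σ λ:
  k = 1: 13/31 = 0.4194
  k = 2: (13 + 9)/31 = 22/31 = 0.7097
  k = 3: (13 + 9 + 9)/31 = 31/31 = 1

Summary (fraction, with percent):

explained: PC1 0.4194 (41.94%), PC2 0.2903 (29.03%), PC3 0.2903 (29.03%);  cumulative: 0.4194, 0.7097, 1


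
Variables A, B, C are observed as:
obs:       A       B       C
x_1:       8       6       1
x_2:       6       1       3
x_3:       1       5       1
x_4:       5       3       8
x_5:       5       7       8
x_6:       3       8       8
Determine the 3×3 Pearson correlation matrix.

Step 1 — column means:
  mean(A) = (8 + 6 + 1 + 5 + 5 + 3) / 6 = 28/6 = 4.6667
  mean(B) = (6 + 1 + 5 + 3 + 7 + 8) / 6 = 30/6 = 5
  mean(C) = (1 + 3 + 1 + 8 + 8 + 8) / 6 = 29/6 = 4.8333

Step 2 — sample variances and covariances s[i,j] = (1/(n-1)) · Σ_k (x_{k,i} - mean_i) · (x_{k,j} - mean_j), with n-1 = 5:
  s[A,A] = ((3.3333)·(3.3333) + (1.3333)·(1.3333) + (-3.6667)·(-3.6667) + (0.3333)·(0.3333) + (0.3333)·(0.3333) + (-1.6667)·(-1.6667)) / 5 = 29.3333/5 = 5.8667
  s[A,B] = ((3.3333)·(1) + (1.3333)·(-4) + (-3.6667)·(0) + (0.3333)·(-2) + (0.3333)·(2) + (-1.6667)·(3)) / 5 = -7/5 = -1.4
  s[A,C] = ((3.3333)·(-3.8333) + (1.3333)·(-1.8333) + (-3.6667)·(-3.8333) + (0.3333)·(3.1667) + (0.3333)·(3.1667) + (-1.6667)·(3.1667)) / 5 = -4.3333/5 = -0.8667
  s[B,B] = ((1)·(1) + (-4)·(-4) + (0)·(0) + (-2)·(-2) + (2)·(2) + (3)·(3)) / 5 = 34/5 = 6.8
  s[B,C] = ((1)·(-3.8333) + (-4)·(-1.8333) + (0)·(-3.8333) + (-2)·(3.1667) + (2)·(3.1667) + (3)·(3.1667)) / 5 = 13/5 = 2.6
  s[C,C] = ((-3.8333)·(-3.8333) + (-1.8333)·(-1.8333) + (-3.8333)·(-3.8333) + (3.1667)·(3.1667) + (3.1667)·(3.1667) + (3.1667)·(3.1667)) / 5 = 62.8333/5 = 12.5667
  Sample standard deviations s_i = √(s[i,i]):
  s(A) = √(5.8667) = 2.4221
  s(B) = √(6.8) = 2.6077
  s(C) = √(12.5667) = 3.5449

Step 3 — r_{ij} = s_{ij} / (s_i · s_j):
  r[A,A] = 1 (diagonal).
  r[A,B] = -1.4 / (2.4221 · 2.6077) = -1.4 / 6.3161 = -0.2217
  r[A,C] = -0.8667 / (2.4221 · 3.5449) = -0.8667 / 8.5863 = -0.1009
  r[B,B] = 1 (diagonal).
  r[B,C] = 2.6 / (2.6077 · 3.5449) = 2.6 / 9.2441 = 0.2813
  r[C,C] = 1 (diagonal).

R is symmetric with unit diagonal. Assembling:

R = [[1, -0.2217, -0.1009],
 [-0.2217, 1, 0.2813],
 [-0.1009, 0.2813, 1]]


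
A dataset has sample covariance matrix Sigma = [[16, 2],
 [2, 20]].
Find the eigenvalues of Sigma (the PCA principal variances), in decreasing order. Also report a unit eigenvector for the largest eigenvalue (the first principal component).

Step 1 — characteristic polynomial of 2×2 Sigma:
  det(Sigma - λI) = λ² - trace · λ + det = 0.
  trace = 16 + 20 = 36, det = 16·20 - (2)² = 316.
Step 2 — discriminant:
  Δ = trace² - 4·det = 1296 - 1264 = 32.
Step 3 — eigenvalues:
  λ = (trace ± √Δ)/2 = (36 ± 5.6569)/2,
  λ_1 = 20.8284,  λ_2 = 15.1716.

Step 4 — unit eigenvector for λ_1: solve (Sigma - λ_1 I)v = 0. First row:
  (16 - 20.8284)·v_x + (2)·v_y = 0, i.e. (-4.8284)·v_x + (2)·v_y = 0,
  so v ∝ (b, λ_1 - a) = (2, 4.8284) = u.
  ||u|| = √((2)² + (4.8284)²) = √(27.3137) ≈ 5.2263,
  v_1 = u/||u|| ≈ (0.3827, 0.9239) (||v_1|| = 1).

λ_1 = 20.8284,  λ_2 = 15.1716;  v_1 ≈ (0.3827, 0.9239)


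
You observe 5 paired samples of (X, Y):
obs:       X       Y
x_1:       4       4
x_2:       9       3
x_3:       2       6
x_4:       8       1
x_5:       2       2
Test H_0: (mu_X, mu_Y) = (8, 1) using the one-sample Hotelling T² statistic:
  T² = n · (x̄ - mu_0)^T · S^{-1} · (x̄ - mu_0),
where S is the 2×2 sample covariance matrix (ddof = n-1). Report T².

Step 1 — sample mean vector:
  mean(X) = (4 + 9 + 2 + 8 + 2) / 5 = 25/5 = 5
  mean(Y) = (4 + 3 + 6 + 1 + 2) / 5 = 16/5 = 3.2
  x̄ = (5, 3.2),  deviation x̄ - mu_0 = (5, 3.2) - (8, 1) = (-3, 2.2).

Step 2 — sample covariance matrix, S[i,j] = (1/(n-1)) · Σ_k (x_{k,i} - mean_i) · (x_{k,j} - mean_j), divisor n-1 = 4:
  S[X,X] = ((-1)·(-1) + (4)·(4) + (-3)·(-3) + (3)·(3) + (-3)·(-3)) / 4 = 44/4 = 11
  S[X,Y] = ((-1)·(0.8) + (4)·(-0.2) + (-3)·(2.8) + (3)·(-2.2) + (-3)·(-1.2)) / 4 = -13/4 = -3.25
  S[Y,Y] = ((0.8)·(0.8) + (-0.2)·(-0.2) + (2.8)·(2.8) + (-2.2)·(-2.2) + (-1.2)·(-1.2)) / 4 = 14.8/4 = 3.7
  S = [[11, -3.25],
 [-3.25, 3.7]].

Step 3 — invert S. det(S) = 11·3.7 - (-3.25)² = 30.1375.
  S^{-1} = (1/det) · [[d, -b], [-b, a]] = [[0.1228, 0.1078],
 [0.1078, 0.365]].

Step 4 — quadratic form (x̄ - mu_0)^T · S^{-1} · (x̄ - mu_0):
  S^{-1} · (x̄ - mu_0) = (-0.1311, 0.4795),
  (x̄ - mu_0)^T · [...] = (-3)·(-0.1311) + (2.2)·(0.4795) = 1.448.

Step 5 — scale by n: T² = 5 · 1.448 = 7.2401.

T² ≈ 7.2401


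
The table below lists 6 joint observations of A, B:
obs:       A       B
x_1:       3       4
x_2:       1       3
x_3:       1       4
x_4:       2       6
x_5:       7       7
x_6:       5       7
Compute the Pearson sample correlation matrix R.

Step 1 — column means:
  mean(A) = (3 + 1 + 1 + 2 + 7 + 5) / 6 = 19/6 = 3.1667
  mean(B) = (4 + 3 + 4 + 6 + 7 + 7) / 6 = 31/6 = 5.1667

Step 2 — sample variances and covariances s[i,j] = (1/(n-1)) · Σ_k (x_{k,i} - mean_i) · (x_{k,j} - mean_j), with n-1 = 5:
  s[A,A] = ((-0.1667)·(-0.1667) + (-2.1667)·(-2.1667) + (-2.1667)·(-2.1667) + (-1.1667)·(-1.1667) + (3.8333)·(3.8333) + (1.8333)·(1.8333)) / 5 = 28.8333/5 = 5.7667
  s[A,B] = ((-0.1667)·(-1.1667) + (-2.1667)·(-2.1667) + (-2.1667)·(-1.1667) + (-1.1667)·(0.8333) + (3.8333)·(1.8333) + (1.8333)·(1.8333)) / 5 = 16.8333/5 = 3.3667
  s[B,B] = ((-1.1667)·(-1.1667) + (-2.1667)·(-2.1667) + (-1.1667)·(-1.1667) + (0.8333)·(0.8333) + (1.8333)·(1.8333) + (1.8333)·(1.8333)) / 5 = 14.8333/5 = 2.9667
  Sample standard deviations s_i = √(s[i,i]):
  s(A) = √(5.7667) = 2.4014
  s(B) = √(2.9667) = 1.7224

Step 3 — r_{ij} = s_{ij} / (s_i · s_j):
  r[A,A] = 1 (diagonal).
  r[A,B] = 3.3667 / (2.4014 · 1.7224) = 3.3667 / 4.1362 = 0.814
  r[B,B] = 1 (diagonal).

R is symmetric with unit diagonal. Assembling:

R = [[1, 0.814],
 [0.814, 1]]


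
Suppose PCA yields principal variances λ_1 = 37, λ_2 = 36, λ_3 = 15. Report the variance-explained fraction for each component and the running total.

Step 1 — total variance = trace(Sigma) = Σ λ_i = 37 + 36 + 15 = 88.

Step 2 — fraction explained by component i = λ_i / Σ λ:
  PC1: 37/88 = 0.4205
  PC2: 36/88 = 0.4091
  PC3: 15/88 = 0.1705

Step 3 — cumulative fraction after k components = (λ_1 + ... + λ_k) / Σ λ:
  k = 1: 37/88 = 0.4205
  k = 2: (37 + 36)/88 = 73/88 = 0.8295
  k = 3: (37 + 36 + 15)/88 = 88/88 = 1

Summary (fraction, with percent):

explained: PC1 0.4205 (42.05%), PC2 0.4091 (40.91%), PC3 0.1705 (17.05%);  cumulative: 0.4205, 0.8295, 1


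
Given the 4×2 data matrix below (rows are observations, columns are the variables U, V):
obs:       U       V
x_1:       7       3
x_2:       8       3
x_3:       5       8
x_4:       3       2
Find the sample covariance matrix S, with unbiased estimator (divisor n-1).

Step 1 — column means:
  mean(U) = (7 + 8 + 5 + 3) / 4 = 23/4 = 5.75
  mean(V) = (3 + 3 + 8 + 2) / 4 = 16/4 = 4

Step 2 — sample covariance S[i,j] = (1/(n-1)) · Σ_k (x_{k,i} - mean_i) · (x_{k,j} - mean_j), with n-1 = 3.
  S[U,U] = ((1.25)·(1.25) + (2.25)·(2.25) + (-0.75)·(-0.75) + (-2.75)·(-2.75)) / 3 = 14.75/3 = 4.9167
  S[U,V] = ((1.25)·(-1) + (2.25)·(-1) + (-0.75)·(4) + (-2.75)·(-2)) / 3 = -1/3 = -0.3333
  S[V,V] = ((-1)·(-1) + (-1)·(-1) + (4)·(4) + (-2)·(-2)) / 3 = 22/3 = 7.3333

S is symmetric (S[j,i] = S[i,j]). Assembling:

S = [[4.9167, -0.3333],
 [-0.3333, 7.3333]]


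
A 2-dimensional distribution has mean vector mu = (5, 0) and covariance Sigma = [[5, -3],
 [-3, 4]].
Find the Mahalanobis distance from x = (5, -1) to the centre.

Step 1 — centre the observation: (x - mu) = (0, -1).

Step 2 — invert Sigma. det(Sigma) = 5·4 - (-3)² = 11.
  Sigma^{-1} = (1/det) · [[d, -b], [-b, a]] = [[0.3636, 0.2727],
 [0.2727, 0.4545]].

Step 3 — form the quadratic (x - mu)^T · Sigma^{-1} · (x - mu):
  Sigma^{-1} · (x - mu) = (-0.2727, -0.4545).
  (x - mu)^T · [Sigma^{-1} · (x - mu)] = (0)·(-0.2727) + (-1)·(-0.4545) = 0.4545.

Step 4 — take square root: d = √(0.4545) ≈ 0.6742.

d(x, mu) = √(0.4545) ≈ 0.6742


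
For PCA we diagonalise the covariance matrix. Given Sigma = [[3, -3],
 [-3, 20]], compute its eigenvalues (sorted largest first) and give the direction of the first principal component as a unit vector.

Step 1 — characteristic polynomial of 2×2 Sigma:
  det(Sigma - λI) = λ² - trace · λ + det = 0.
  trace = 3 + 20 = 23, det = 3·20 - (-3)² = 51.
Step 2 — discriminant:
  Δ = trace² - 4·det = 529 - 204 = 325.
Step 3 — eigenvalues:
  λ = (trace ± √Δ)/2 = (23 ± 18.0278)/2,
  λ_1 = 20.5139,  λ_2 = 2.4861.

Step 4 — unit eigenvector for λ_1: solve (Sigma - λ_1 I)v = 0. First row:
  (3 - 20.5139)·v_x + (-3)·v_y = 0, i.e. (-17.5139)·v_x + (-3)·v_y = 0,
  so v ∝ (b, λ_1 - a) = (-3, 17.5139); multiply by -1 so the first entry is positive: u = (3, -17.5139).
  ||u|| = √((3)² + (-17.5139)²) = √(315.7359) ≈ 17.769,
  v_1 = u/||u|| ≈ (0.1688, -0.9856) (||v_1|| = 1).

λ_1 = 20.5139,  λ_2 = 2.4861;  v_1 ≈ (0.1688, -0.9856)


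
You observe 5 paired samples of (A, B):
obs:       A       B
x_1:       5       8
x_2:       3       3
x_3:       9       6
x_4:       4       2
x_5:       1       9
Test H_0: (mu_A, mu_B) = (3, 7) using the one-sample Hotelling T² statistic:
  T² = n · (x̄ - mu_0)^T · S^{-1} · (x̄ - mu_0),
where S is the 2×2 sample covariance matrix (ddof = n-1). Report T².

Step 1 — sample mean vector:
  mean(A) = (5 + 3 + 9 + 4 + 1) / 5 = 22/5 = 4.4
  mean(B) = (8 + 3 + 6 + 2 + 9) / 5 = 28/5 = 5.6
  x̄ = (4.4, 5.6),  deviation x̄ - mu_0 = (4.4, 5.6) - (3, 7) = (1.4, -1.4).

Step 2 — sample covariance matrix, S[i,j] = (1/(n-1)) · Σ_k (x_{k,i} - mean_i) · (x_{k,j} - mean_j), divisor n-1 = 4:
  S[A,A] = ((0.6)·(0.6) + (-1.4)·(-1.4) + (4.6)·(4.6) + (-0.4)·(-0.4) + (-3.4)·(-3.4)) / 4 = 35.2/4 = 8.8
  S[A,B] = ((0.6)·(2.4) + (-1.4)·(-2.6) + (4.6)·(0.4) + (-0.4)·(-3.6) + (-3.4)·(3.4)) / 4 = -3.2/4 = -0.8
  S[B,B] = ((2.4)·(2.4) + (-2.6)·(-2.6) + (0.4)·(0.4) + (-3.6)·(-3.6) + (3.4)·(3.4)) / 4 = 37.2/4 = 9.3
  S = [[8.8, -0.8],
 [-0.8, 9.3]].

Step 3 — invert S. det(S) = 8.8·9.3 - (-0.8)² = 81.2.
  S^{-1} = (1/det) · [[d, -b], [-b, a]] = [[0.1145, 0.0099],
 [0.0099, 0.1084]].

Step 4 — quadratic form (x̄ - mu_0)^T · S^{-1} · (x̄ - mu_0):
  S^{-1} · (x̄ - mu_0) = (0.1466, -0.1379),
  (x̄ - mu_0)^T · [...] = (1.4)·(0.1466) + (-1.4)·(-0.1379) = 0.3983.

Step 5 — scale by n: T² = 5 · 0.3983 = 1.9914.

T² ≈ 1.9914


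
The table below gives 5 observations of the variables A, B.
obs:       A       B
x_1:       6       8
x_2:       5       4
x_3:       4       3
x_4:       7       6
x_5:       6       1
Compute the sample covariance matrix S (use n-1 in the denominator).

Step 1 — column means:
  mean(A) = (6 + 5 + 4 + 7 + 6) / 5 = 28/5 = 5.6
  mean(B) = (8 + 4 + 3 + 6 + 1) / 5 = 22/5 = 4.4

Step 2 — sample covariance S[i,j] = (1/(n-1)) · Σ_k (x_{k,i} - mean_i) · (x_{k,j} - mean_j), with n-1 = 4.
  S[A,A] = ((0.4)·(0.4) + (-0.6)·(-0.6) + (-1.6)·(-1.6) + (1.4)·(1.4) + (0.4)·(0.4)) / 4 = 5.2/4 = 1.3
  S[A,B] = ((0.4)·(3.6) + (-0.6)·(-0.4) + (-1.6)·(-1.4) + (1.4)·(1.6) + (0.4)·(-3.4)) / 4 = 4.8/4 = 1.2
  S[B,B] = ((3.6)·(3.6) + (-0.4)·(-0.4) + (-1.4)·(-1.4) + (1.6)·(1.6) + (-3.4)·(-3.4)) / 4 = 29.2/4 = 7.3

S is symmetric (S[j,i] = S[i,j]). Assembling:

S = [[1.3, 1.2],
 [1.2, 7.3]]


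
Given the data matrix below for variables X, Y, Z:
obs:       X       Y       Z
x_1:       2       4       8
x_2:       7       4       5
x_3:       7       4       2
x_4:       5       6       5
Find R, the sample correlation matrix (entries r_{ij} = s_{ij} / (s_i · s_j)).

Step 1 — column means:
  mean(X) = (2 + 7 + 7 + 5) / 4 = 21/4 = 5.25
  mean(Y) = (4 + 4 + 4 + 6) / 4 = 18/4 = 4.5
  mean(Z) = (8 + 5 + 2 + 5) / 4 = 20/4 = 5

Step 2 — sample variances and covariances s[i,j] = (1/(n-1)) · Σ_k (x_{k,i} - mean_i) · (x_{k,j} - mean_j), with n-1 = 3:
  s[X,X] = ((-3.25)·(-3.25) + (1.75)·(1.75) + (1.75)·(1.75) + (-0.25)·(-0.25)) / 3 = 16.75/3 = 5.5833
  s[X,Y] = ((-3.25)·(-0.5) + (1.75)·(-0.5) + (1.75)·(-0.5) + (-0.25)·(1.5)) / 3 = -0.5/3 = -0.1667
  s[X,Z] = ((-3.25)·(3) + (1.75)·(0) + (1.75)·(-3) + (-0.25)·(0)) / 3 = -15/3 = -5
  s[Y,Y] = ((-0.5)·(-0.5) + (-0.5)·(-0.5) + (-0.5)·(-0.5) + (1.5)·(1.5)) / 3 = 3/3 = 1
  s[Y,Z] = ((-0.5)·(3) + (-0.5)·(0) + (-0.5)·(-3) + (1.5)·(0)) / 3 = 0/3 = 0
  s[Z,Z] = ((3)·(3) + (0)·(0) + (-3)·(-3) + (0)·(0)) / 3 = 18/3 = 6
  Sample standard deviations s_i = √(s[i,i]):
  s(X) = √(5.5833) = 2.3629
  s(Y) = √(1) = 1
  s(Z) = √(6) = 2.4495

Step 3 — r_{ij} = s_{ij} / (s_i · s_j):
  r[X,X] = 1 (diagonal).
  r[X,Y] = -0.1667 / (2.3629 · 1) = -0.1667 / 2.3629 = -0.0705
  r[X,Z] = -5 / (2.3629 · 2.4495) = -5 / 5.7879 = -0.8639
  r[Y,Y] = 1 (diagonal).
  r[Y,Z] = 0 / (1 · 2.4495) = 0 / 2.4495 = 0
  r[Z,Z] = 1 (diagonal).

R is symmetric with unit diagonal. Assembling:

R = [[1, -0.0705, -0.8639],
 [-0.0705, 1, 0],
 [-0.8639, 0, 1]]


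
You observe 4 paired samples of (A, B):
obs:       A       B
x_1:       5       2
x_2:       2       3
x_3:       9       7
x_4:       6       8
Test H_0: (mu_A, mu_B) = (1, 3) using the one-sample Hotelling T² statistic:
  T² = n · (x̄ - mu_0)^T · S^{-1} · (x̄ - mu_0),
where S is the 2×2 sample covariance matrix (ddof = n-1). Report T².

Step 1 — sample mean vector:
  mean(A) = (5 + 2 + 9 + 6) / 4 = 22/4 = 5.5
  mean(B) = (2 + 3 + 7 + 8) / 4 = 20/4 = 5
  x̄ = (5.5, 5),  deviation x̄ - mu_0 = (5.5, 5) - (1, 3) = (4.5, 2).

Step 2 — sample covariance matrix, S[i,j] = (1/(n-1)) · Σ_k (x_{k,i} - mean_i) · (x_{k,j} - mean_j), divisor n-1 = 3:
  S[A,A] = ((-0.5)·(-0.5) + (-3.5)·(-3.5) + (3.5)·(3.5) + (0.5)·(0.5)) / 3 = 25/3 = 8.3333
  S[A,B] = ((-0.5)·(-3) + (-3.5)·(-2) + (3.5)·(2) + (0.5)·(3)) / 3 = 17/3 = 5.6667
  S[B,B] = ((-3)·(-3) + (-2)·(-2) + (2)·(2) + (3)·(3)) / 3 = 26/3 = 8.6667
  S = [[8.3333, 5.6667],
 [5.6667, 8.6667]].

Step 3 — invert S. det(S) = 8.3333·8.6667 - (5.6667)² = 40.1111.
  S^{-1} = (1/det) · [[d, -b], [-b, a]] = [[0.2161, -0.1413],
 [-0.1413, 0.2078]].

Step 4 — quadratic form (x̄ - mu_0)^T · S^{-1} · (x̄ - mu_0):
  S^{-1} · (x̄ - mu_0) = (0.6898, -0.2202),
  (x̄ - mu_0)^T · [...] = (4.5)·(0.6898) + (2)·(-0.2202) = 2.6634.

Step 5 — scale by n: T² = 4 · 2.6634 = 10.6537.

T² ≈ 10.6537


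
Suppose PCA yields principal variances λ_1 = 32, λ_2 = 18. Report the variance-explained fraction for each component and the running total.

Step 1 — total variance = trace(Sigma) = Σ λ_i = 32 + 18 = 50.

Step 2 — fraction explained by component i = λ_i / Σ λ:
  PC1: 32/50 = 0.64
  PC2: 18/50 = 0.36

Step 3 — cumulative fraction after k components = (λ_1 + ... + λ_k) / Σ λ:
  k = 1: 32/50 = 0.64
  k = 2: (32 + 18)/50 = 50/50 = 1

Summary (fraction, with percent):

explained: PC1 0.64 (64%), PC2 0.36 (36%);  cumulative: 0.64, 1


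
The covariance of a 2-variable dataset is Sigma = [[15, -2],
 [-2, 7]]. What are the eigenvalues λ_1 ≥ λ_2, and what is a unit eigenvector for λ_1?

Step 1 — characteristic polynomial of 2×2 Sigma:
  det(Sigma - λI) = λ² - trace · λ + det = 0.
  trace = 15 + 7 = 22, det = 15·7 - (-2)² = 101.
Step 2 — discriminant:
  Δ = trace² - 4·det = 484 - 404 = 80.
Step 3 — eigenvalues:
  λ = (trace ± √Δ)/2 = (22 ± 8.9443)/2,
  λ_1 = 15.4721,  λ_2 = 6.5279.

Step 4 — unit eigenvector for λ_1: solve (Sigma - λ_1 I)v = 0. First row:
  (15 - 15.4721)·v_x + (-2)·v_y = 0, i.e. (-0.4721)·v_x + (-2)·v_y = 0,
  so v ∝ (b, λ_1 - a) = (-2, 0.4721); multiply by -1 so the first entry is positive: u = (2, -0.4721).
  ||u|| = √((2)² + (-0.4721)²) = √(4.2229) ≈ 2.055,
  v_1 = u/||u|| ≈ (0.9732, -0.2298) (||v_1|| = 1).

λ_1 = 15.4721,  λ_2 = 6.5279;  v_1 ≈ (0.9732, -0.2298)


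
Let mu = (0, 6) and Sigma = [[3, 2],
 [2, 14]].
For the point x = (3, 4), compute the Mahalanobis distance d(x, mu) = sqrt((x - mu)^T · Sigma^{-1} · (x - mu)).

Step 1 — centre the observation: (x - mu) = (3, -2).

Step 2 — invert Sigma. det(Sigma) = 3·14 - (2)² = 38.
  Sigma^{-1} = (1/det) · [[d, -b], [-b, a]] = [[0.3684, -0.0526],
 [-0.0526, 0.0789]].

Step 3 — form the quadratic (x - mu)^T · Sigma^{-1} · (x - mu):
  Sigma^{-1} · (x - mu) = (1.2105, -0.3158).
  (x - mu)^T · [Sigma^{-1} · (x - mu)] = (3)·(1.2105) + (-2)·(-0.3158) = 4.2632.

Step 4 — take square root: d = √(4.2632) ≈ 2.0647.

d(x, mu) = √(4.2632) ≈ 2.0647


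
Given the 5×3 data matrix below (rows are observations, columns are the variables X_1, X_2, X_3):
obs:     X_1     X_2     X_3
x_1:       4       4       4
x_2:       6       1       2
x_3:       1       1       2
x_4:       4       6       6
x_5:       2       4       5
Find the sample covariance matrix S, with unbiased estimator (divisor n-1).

Step 1 — column means:
  mean(X_1) = (4 + 6 + 1 + 4 + 2) / 5 = 17/5 = 3.4
  mean(X_2) = (4 + 1 + 1 + 6 + 4) / 5 = 16/5 = 3.2
  mean(X_3) = (4 + 2 + 2 + 6 + 5) / 5 = 19/5 = 3.8

Step 2 — sample covariance S[i,j] = (1/(n-1)) · Σ_k (x_{k,i} - mean_i) · (x_{k,j} - mean_j), with n-1 = 4.
  S[X_1,X_1] = ((0.6)·(0.6) + (2.6)·(2.6) + (-2.4)·(-2.4) + (0.6)·(0.6) + (-1.4)·(-1.4)) / 4 = 15.2/4 = 3.8
  S[X_1,X_2] = ((0.6)·(0.8) + (2.6)·(-2.2) + (-2.4)·(-2.2) + (0.6)·(2.8) + (-1.4)·(0.8)) / 4 = 0.6/4 = 0.15
  S[X_1,X_3] = ((0.6)·(0.2) + (2.6)·(-1.8) + (-2.4)·(-1.8) + (0.6)·(2.2) + (-1.4)·(1.2)) / 4 = -0.6/4 = -0.15
  S[X_2,X_2] = ((0.8)·(0.8) + (-2.2)·(-2.2) + (-2.2)·(-2.2) + (2.8)·(2.8) + (0.8)·(0.8)) / 4 = 18.8/4 = 4.7
  S[X_2,X_3] = ((0.8)·(0.2) + (-2.2)·(-1.8) + (-2.2)·(-1.8) + (2.8)·(2.2) + (0.8)·(1.2)) / 4 = 15.2/4 = 3.8
  S[X_3,X_3] = ((0.2)·(0.2) + (-1.8)·(-1.8) + (-1.8)·(-1.8) + (2.2)·(2.2) + (1.2)·(1.2)) / 4 = 12.8/4 = 3.2

S is symmetric (S[j,i] = S[i,j]). Assembling:

S = [[3.8, 0.15, -0.15],
 [0.15, 4.7, 3.8],
 [-0.15, 3.8, 3.2]]
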